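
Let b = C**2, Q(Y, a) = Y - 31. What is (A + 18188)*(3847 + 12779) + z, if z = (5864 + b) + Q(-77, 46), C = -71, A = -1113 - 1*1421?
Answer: 260274201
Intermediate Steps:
A = -2534 (A = -1113 - 1421 = -2534)
Q(Y, a) = -31 + Y
b = 5041 (b = (-71)**2 = 5041)
z = 10797 (z = (5864 + 5041) + (-31 - 77) = 10905 - 108 = 10797)
(A + 18188)*(3847 + 12779) + z = (-2534 + 18188)*(3847 + 12779) + 10797 = 15654*16626 + 10797 = 260263404 + 10797 = 260274201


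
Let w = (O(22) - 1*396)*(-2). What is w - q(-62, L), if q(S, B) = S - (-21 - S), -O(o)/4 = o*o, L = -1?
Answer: 4767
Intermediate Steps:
O(o) = -4*o**2 (O(o) = -4*o*o = -4*o**2)
q(S, B) = 21 + 2*S (q(S, B) = S + (21 + S) = 21 + 2*S)
w = 4664 (w = (-4*22**2 - 1*396)*(-2) = (-4*484 - 396)*(-2) = (-1936 - 396)*(-2) = -2332*(-2) = 4664)
w - q(-62, L) = 4664 - (21 + 2*(-62)) = 4664 - (21 - 124) = 4664 - 1*(-103) = 4664 + 103 = 4767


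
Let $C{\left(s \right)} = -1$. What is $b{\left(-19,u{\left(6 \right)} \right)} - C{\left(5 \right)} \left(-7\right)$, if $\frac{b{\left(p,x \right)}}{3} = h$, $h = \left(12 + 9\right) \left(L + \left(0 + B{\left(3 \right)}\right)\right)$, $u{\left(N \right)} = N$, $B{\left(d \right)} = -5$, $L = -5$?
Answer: $-637$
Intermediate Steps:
$h = -210$ ($h = \left(12 + 9\right) \left(-5 + \left(0 - 5\right)\right) = 21 \left(-5 - 5\right) = 21 \left(-10\right) = -210$)
$b{\left(p,x \right)} = -630$ ($b{\left(p,x \right)} = 3 \left(-210\right) = -630$)
$b{\left(-19,u{\left(6 \right)} \right)} - C{\left(5 \right)} \left(-7\right) = -630 - \left(-1\right) \left(-7\right) = -630 - 7 = -637$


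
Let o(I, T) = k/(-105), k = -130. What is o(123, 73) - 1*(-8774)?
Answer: 184280/21 ≈ 8775.2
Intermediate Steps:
o(I, T) = 26/21 (o(I, T) = -130/(-105) = -130*(-1/105) = 26/21)
o(123, 73) - 1*(-8774) = 26/21 - 1*(-8774) = 26/21 + 8774 = 184280/21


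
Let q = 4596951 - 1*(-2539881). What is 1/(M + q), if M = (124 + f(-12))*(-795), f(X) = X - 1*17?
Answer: 1/7061307 ≈ 1.4162e-7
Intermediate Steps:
f(X) = -17 + X (f(X) = X - 17 = -17 + X)
M = -75525 (M = (124 + (-17 - 12))*(-795) = (124 - 29)*(-795) = 95*(-795) = -75525)
q = 7136832 (q = 4596951 + 2539881 = 7136832)
1/(M + q) = 1/(-75525 + 7136832) = 1/7061307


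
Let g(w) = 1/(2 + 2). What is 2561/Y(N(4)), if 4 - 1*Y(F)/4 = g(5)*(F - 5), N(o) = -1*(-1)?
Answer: 2561/20 ≈ 128.05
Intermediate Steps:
g(w) = 1/4
N(o) = 1
Y(F) = 21 - F (Y(F) = 16 - (F - 5) = 16 - (-5 + F) = 16 - 4*(-5/4 + F/4) = 16 + (5 - F) = 21 - F)
2561/Y(N(4)) = 2561/(21 - 1*1) = 2561/(21 - 1) = 2561/20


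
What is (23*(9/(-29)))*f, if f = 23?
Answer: -4761/29 ≈ -164.17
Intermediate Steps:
(23*(9/(-29)))*f = (23*(9/(-29)))*23 = (23*(9*(-1/29)))*23 = (23*(-9/29))*23 = -207/29*23 = -4761/29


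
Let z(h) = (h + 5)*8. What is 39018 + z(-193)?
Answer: 37514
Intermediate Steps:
z(h) = 40 + 8*h (z(h) = (5 + h)*8 = 40 + 8*h)
39018 + z(-193) = 39018 + (40 + 8*(-193)) = 39018 + (40 - 1544) = 39018 - 1504 = 37514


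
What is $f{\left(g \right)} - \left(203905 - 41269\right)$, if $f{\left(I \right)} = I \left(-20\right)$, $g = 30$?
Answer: $-163236$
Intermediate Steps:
$f{\left(I \right)} = - 20 I$
$f{\left(g \right)} - \left(203905 - 41269\right) = \left(-20\right) 30 - \left(203905 - 41269\right) = -600 - \left(203905 - 41269\right) = -600 - 162636 = -163236$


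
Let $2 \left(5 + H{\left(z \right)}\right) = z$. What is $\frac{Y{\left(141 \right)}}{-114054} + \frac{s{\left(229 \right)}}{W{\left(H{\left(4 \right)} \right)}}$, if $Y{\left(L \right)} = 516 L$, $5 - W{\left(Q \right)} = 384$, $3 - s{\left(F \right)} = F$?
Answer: $- \frac{299720}{7204411} \approx -0.041602$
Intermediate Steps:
$H{\left(z \right)} = -5 + \frac{z}{2}$
$s{\left(F \right)} = 3 - F$
$W{\left(Q \right)} = -379$ ($W{\left(Q \right)} = 5 - 384 = -379$)
$\frac{Y{\left(141 \right)}}{-114054} + \frac{s{\left(229 \right)}}{W{\left(H{\left(4 \right)} \right)}} = \frac{516 \cdot 141}{-114054} + \frac{3 - 229}{-379} = 72756 \left(- \frac{1}{114054}\right) + \left(3 - 229\right) \left(- \frac{1}{379}\right) = - \frac{12126}{19009} - - \frac{226}{379} = - \frac{12126}{19009} + \frac{226}{379} = - \frac{299720}{7204411}$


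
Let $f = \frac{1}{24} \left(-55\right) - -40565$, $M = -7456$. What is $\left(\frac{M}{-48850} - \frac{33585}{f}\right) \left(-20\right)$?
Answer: $\frac{12846640288}{951114385} \approx 13.507$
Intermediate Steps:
$f = \frac{973505}{24}$ ($f = \frac{1}{24} \left(-55\right) + 40565 = - \frac{55}{24} + 40565 = \frac{973505}{24} \approx 40563.0$)
$\left(\frac{M}{-48850} - \frac{33585}{f}\right) \left(-20\right) = \left(- \frac{7456}{-48850} - \frac{33585}{\frac{973505}{24}}\right) \left(-20\right) = \left(\left(-7456\right) \left(- \frac{1}{48850}\right) - \frac{161208}{194701}\right) \left(-20\right) = \left(\frac{3728}{24425} - \frac{161208}{194701}\right) \left(-20\right) = \left(- \frac{3211660072}{4755571925}\right) \left(-20\right) = \frac{12846640288}{951114385}$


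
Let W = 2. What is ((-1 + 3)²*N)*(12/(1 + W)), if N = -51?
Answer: -816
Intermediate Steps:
((-1 + 3)²*N)*(12/(1 + W)) = ((-1 + 3)²*(-51))*(12/(1 + 2)) = (2²*(-51))*(12/3) = (4*(-51))*(12*(⅓)) = -204*4 = -816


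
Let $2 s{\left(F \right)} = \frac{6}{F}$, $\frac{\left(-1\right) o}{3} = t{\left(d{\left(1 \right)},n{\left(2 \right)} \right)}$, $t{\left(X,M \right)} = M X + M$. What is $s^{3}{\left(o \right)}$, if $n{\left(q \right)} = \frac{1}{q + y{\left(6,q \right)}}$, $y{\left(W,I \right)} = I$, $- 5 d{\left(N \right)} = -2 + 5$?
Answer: $-1000$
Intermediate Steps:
$d{\left(N \right)} = - \frac{3}{5}$ ($d{\left(N \right)} = - \frac{-2 + 5}{5} = \left(- \frac{1}{5}\right) 3 = - \frac{3}{5}$)
$n{\left(q \right)} = \frac{1}{2 q}$ ($n{\left(q \right)} = \frac{1}{q + q} = \frac{1}{2 q}$)
$t{\left(X,M \right)} = M + M X$
$o = - \frac{3}{10}$ ($o = - 3 \frac{1}{2 \cdot 2} \left(1 - \frac{3}{5}\right) = - 3 \cdot \frac{1}{2} \cdot \frac{1}{2} \cdot \frac{2}{5} = - 3 \cdot \frac{1}{4} \cdot \frac{2}{5} = \left(-3\right) \frac{1}{10} = - \frac{3}{10} \approx -0.3$)
$s{\left(F \right)} = \frac{3}{F}$ ($s{\left(F \right)} = \frac{6 \frac{1}{F}}{2} = \frac{3}{F}$)
$s^{3}{\left(o \right)} = \left(\frac{3}{- \frac{3}{10}}\right)^{3} = \left(3 \left(- \frac{10}{3}\right)\right)^{3} = \left(-10\right)^{3} = -1000$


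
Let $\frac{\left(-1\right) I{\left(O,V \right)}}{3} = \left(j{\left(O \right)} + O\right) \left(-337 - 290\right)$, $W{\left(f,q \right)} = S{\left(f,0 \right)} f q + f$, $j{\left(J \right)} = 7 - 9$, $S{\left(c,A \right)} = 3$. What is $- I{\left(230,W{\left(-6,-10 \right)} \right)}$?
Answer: $-428868$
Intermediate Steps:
$j{\left(J \right)} = -2$ ($j{\left(J \right)} = 7 - 9 = -2$)
$W{\left(f,q \right)} = f + 3 f q$ ($W{\left(f,q \right)} = 3 f q + f = f + 3 f q$)
$I{\left(O,V \right)} = -3762 + 1881 O$ ($I{\left(O,V \right)} = - 3 \left(-2 + O\right) \left(-337 - 290\right) = - 3 \left(-2 + O\right) \left(-627\right) = - 3 \left(1254 - 627 O\right) = -3762 + 1881 O$)
$- I{\left(230,W{\left(-6,-10 \right)} \right)} = - (-3762 + 1881 \cdot 230) = - (-3762 + 432630) = \left(-1\right) 428868 = -428868$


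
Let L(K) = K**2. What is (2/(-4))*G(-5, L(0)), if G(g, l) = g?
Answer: 5/2 ≈ 2.5000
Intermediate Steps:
(2/(-4))*G(-5, L(0)) = (2/(-4))*(-5) = -1/4*2*(-5) = -1/2*(-5) = 5/2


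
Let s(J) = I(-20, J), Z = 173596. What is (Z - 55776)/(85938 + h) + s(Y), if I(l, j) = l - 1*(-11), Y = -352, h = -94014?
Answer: -47626/2019 ≈ -23.589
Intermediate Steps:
I(l, j) = 11 + l (I(l, j) = l + 11 = 11 + l)
s(J) = -9 (s(J) = 11 - 20 = -9)
(Z - 55776)/(85938 + h) + s(Y) = (173596 - 55776)/(85938 - 94014) - 9 = 117820/(-8076) - 9 = 117820*(-1/8076) - 9 = -29455/2019 - 9 = -47626/2019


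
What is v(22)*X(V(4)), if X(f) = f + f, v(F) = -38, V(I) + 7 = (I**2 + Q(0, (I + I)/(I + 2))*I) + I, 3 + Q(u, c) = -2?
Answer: 532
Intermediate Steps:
Q(u, c) = -5 (Q(u, c) = -3 - 2 = -5)
V(I) = -7 + I**2 - 4*I (V(I) = -7 + ((I**2 - 5*I) + I) = -7 + (I**2 - 4*I) = -7 + I**2 - 4*I)
X(f) = 2*f
v(22)*X(V(4)) = -76*(-7 + 4**2 - 4*4) = -76*(-7 + 16 - 16) = -76*(-7) = -38*(-14) = 532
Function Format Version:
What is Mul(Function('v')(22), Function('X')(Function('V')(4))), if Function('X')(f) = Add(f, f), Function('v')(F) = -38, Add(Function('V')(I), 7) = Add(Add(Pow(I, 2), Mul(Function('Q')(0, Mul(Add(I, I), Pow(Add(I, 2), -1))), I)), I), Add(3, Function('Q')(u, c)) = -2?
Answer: 532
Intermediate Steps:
Function('Q')(u, c) = -5 (Function('Q')(u, c) = Add(-3, -2) = -5)
Function('V')(I) = Add(-7, Pow(I, 2), Mul(-4, I)) (Function('V')(I) = Add(-7, Add(Add(Pow(I, 2), Mul(-5, I)), I)) = Add(-7, Add(Pow(I, 2), Mul(-4, I))) = Add(-7, Pow(I, 2), Mul(-4, I)))
Function('X')(f) = Mul(2, f)
Mul(Function('v')(22), Function('X')(Function('V')(4))) = Mul(-38, Mul(2, Add(-7, Pow(4, 2), Mul(-4, 4)))) = Mul(-38, Mul(2, Add(-7, 16, -16))) = Mul(-38, Mul(2, -7)) = Mul(-38, -14) = 532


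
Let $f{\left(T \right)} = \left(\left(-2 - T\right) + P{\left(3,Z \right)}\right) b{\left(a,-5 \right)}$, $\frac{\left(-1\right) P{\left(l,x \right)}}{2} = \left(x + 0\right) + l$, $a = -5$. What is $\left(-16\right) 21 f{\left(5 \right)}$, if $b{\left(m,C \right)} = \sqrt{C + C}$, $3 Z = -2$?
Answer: $3920 i \sqrt{10} \approx 12396.0 i$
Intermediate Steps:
$Z = - \frac{2}{3}$ ($Z = \frac{1}{3} \left(-2\right) = - \frac{2}{3} \approx -0.66667$)
$b{\left(m,C \right)} = \sqrt{2} \sqrt{C}$ ($b{\left(m,C \right)} = \sqrt{2 C} = \sqrt{2} \sqrt{C}$)
$P{\left(l,x \right)} = - 2 l - 2 x$ ($P{\left(l,x \right)} = - 2 \left(\left(x + 0\right) + l\right) = - 2 \left(x + l\right) = - 2 \left(l + x\right) = - 2 l - 2 x$)
$f{\left(T \right)} = i \sqrt{10} \left(- \frac{20}{3} - T\right)$ ($f{\left(T \right)} = \left(\left(-2 - T\right) - \frac{14}{3}\right) \sqrt{2} \sqrt{-5} = \left(\left(-2 - T\right) + \left(-6 + \frac{4}{3}\right)\right) \sqrt{2} i \sqrt{5} = \left(\left(-2 - T\right) - \frac{14}{3}\right) i \sqrt{10} = \left(- \frac{20}{3} - T\right) i \sqrt{10} = i \sqrt{10} \left(- \frac{20}{3} - T\right)$)
$\left(-16\right) 21 f{\left(5 \right)} = \left(-16\right) 21 i \sqrt{10} \left(- \frac{20}{3} - 5\right) = - 336 i \sqrt{10} \left(- \frac{20}{3} - 5\right) = - 336 i \sqrt{10} \left(- \frac{35}{3}\right) = - 336 \left(- \frac{35 i \sqrt{10}}{3}\right) = 3920 i \sqrt{10}$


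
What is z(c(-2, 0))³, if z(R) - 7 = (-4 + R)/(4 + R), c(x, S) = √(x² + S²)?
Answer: 8000/27 ≈ 296.30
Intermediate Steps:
c(x, S) = √(S² + x²)
z(R) = 7 + (-4 + R)/(4 + R)
z(c(-2, 0))³ = (8*(3 + √(0² + (-2)²))/(4 + √(0² + (-2)²)))³ = (8*(3 + √(0 + 4))/(4 + √(0 + 4)))³ = (8*(3 + √4)/(4 + √4))³ = (8*(3 + 2)/(4 + 2))³ = (8*5/6)³ = (8*(⅙)*5)³ = (20/3)³ = 8000/27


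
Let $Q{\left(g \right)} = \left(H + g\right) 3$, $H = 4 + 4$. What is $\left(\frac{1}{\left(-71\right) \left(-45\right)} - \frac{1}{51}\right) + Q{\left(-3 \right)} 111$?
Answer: $\frac{90433427}{54315} \approx 1665.0$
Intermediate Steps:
$H = 8$
$Q{\left(g \right)} = 24 + 3 g$ ($Q{\left(g \right)} = \left(8 + g\right) 3 = 24 + 3 g$)
$\left(\frac{1}{\left(-71\right) \left(-45\right)} - \frac{1}{51}\right) + Q{\left(-3 \right)} 111 = \left(\frac{1}{\left(-71\right) \left(-45\right)} - \frac{1}{51}\right) + \left(24 + 3 \left(-3\right)\right) 111 = \left(\left(- \frac{1}{71}\right) \left(- \frac{1}{45}\right) - \frac{1}{51}\right) + \left(24 - 9\right) 111 = \left(\frac{1}{3195} - \frac{1}{51}\right) + 15 \cdot 111 = - \frac{1048}{54315} + 1665 = \frac{90433427}{54315}$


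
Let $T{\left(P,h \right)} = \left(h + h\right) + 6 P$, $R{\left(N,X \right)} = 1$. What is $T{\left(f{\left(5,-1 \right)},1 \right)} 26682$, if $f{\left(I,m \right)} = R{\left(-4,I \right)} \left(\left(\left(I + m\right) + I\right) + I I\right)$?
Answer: $5496492$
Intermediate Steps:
$f{\left(I,m \right)} = m + I^{2} + 2 I$ ($f{\left(I,m \right)} = 1 \left(\left(\left(I + m\right) + I\right) + I I\right) = 1 \left(\left(m + 2 I\right) + I^{2}\right) = 1 \left(m + I^{2} + 2 I\right) = m + I^{2} + 2 I$)
$T{\left(P,h \right)} = 2 h + 6 P$
$T{\left(f{\left(5,-1 \right)},1 \right)} 26682 = \left(2 \cdot 1 + 6 \left(-1 + 5^{2} + 2 \cdot 5\right)\right) 26682 = \left(2 + 6 \left(-1 + 25 + 10\right)\right) 26682 = \left(2 + 6 \cdot 34\right) 26682 = \left(2 + 204\right) 26682 = 206 \cdot 26682 = 5496492$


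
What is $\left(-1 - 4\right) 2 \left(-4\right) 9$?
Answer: $360$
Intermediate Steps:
$\left(-1 - 4\right) 2 \left(-4\right) 9 = \left(-5\right) 2 \left(-4\right) 9 = \left(-10\right) \left(-4\right) 9 = 40 \cdot 9 = 360$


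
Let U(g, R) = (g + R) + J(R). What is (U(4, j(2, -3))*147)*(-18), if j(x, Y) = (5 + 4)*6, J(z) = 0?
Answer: -153468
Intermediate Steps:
j(x, Y) = 54 (j(x, Y) = 9*6 = 54)
U(g, R) = R + g (U(g, R) = (g + R) + 0 = (R + g) + 0 = R + g)
(U(4, j(2, -3))*147)*(-18) = ((54 + 4)*147)*(-18) = (58*147)*(-18) = 8526*(-18) = -153468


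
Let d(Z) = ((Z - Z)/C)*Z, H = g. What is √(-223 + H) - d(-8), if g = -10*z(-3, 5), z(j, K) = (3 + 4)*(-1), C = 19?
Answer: 3*I*√17 ≈ 12.369*I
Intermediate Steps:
z(j, K) = -7 (z(j, K) = 7*(-1) = -7)
g = 70 (g = -10*(-7) = 70)
H = 70
d(Z) = 0 (d(Z) = ((Z - Z)/19)*Z = (0*(1/19))*Z = 0*Z = 0)
√(-223 + H) - d(-8) = √(-223 + 70) - 1*0 = √(-153) + 0 = 3*I*√17 + 0 = 3*I*√17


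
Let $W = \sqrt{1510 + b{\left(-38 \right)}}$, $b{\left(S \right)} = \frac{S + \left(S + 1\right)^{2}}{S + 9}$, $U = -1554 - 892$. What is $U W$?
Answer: $- \frac{2446 \sqrt{1231311}}{29} \approx -93593.0$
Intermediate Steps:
$U = -2446$ ($U = -1554 - 892 = -2446$)
$b{\left(S \right)} = \frac{S + \left(1 + S\right)^{2}}{9 + S}$
$W = \frac{\sqrt{1231311}}{29}$ ($W = \sqrt{1510 + \frac{-38 + \left(1 - 38\right)^{2}}{9 - 38}} = \sqrt{1510 + \frac{-38 + \left(-37\right)^{2}}{-29}} = \sqrt{1510 - \frac{-38 + 1369}{29}} = \sqrt{1510 - \frac{1331}{29}} = \sqrt{\frac{42459}{29}} = \frac{\sqrt{1231311}}{29} \approx 38.264$)
$U W = - 2446 \frac{\sqrt{1231311}}{29} = - \frac{2446 \sqrt{1231311}}{29}$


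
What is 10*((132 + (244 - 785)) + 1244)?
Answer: 8350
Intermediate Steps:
10*((132 + (244 - 785)) + 1244) = 10*((132 - 541) + 1244) = 10*(-409 + 1244) = 10*835 = 8350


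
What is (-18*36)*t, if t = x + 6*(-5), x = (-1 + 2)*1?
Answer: 18792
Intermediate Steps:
x = 1 (x = 1*1 = 1)
t = -29 (t = 1 + 6*(-5) = 1 - 30 = -29)
(-18*36)*t = -18*36*(-29) = -648*(-29) = 18792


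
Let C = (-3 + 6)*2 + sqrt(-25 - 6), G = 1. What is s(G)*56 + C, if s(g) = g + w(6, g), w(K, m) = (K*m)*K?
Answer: 2078 + I*sqrt(31) ≈ 2078.0 + 5.5678*I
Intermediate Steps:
w(K, m) = m*K**2
s(g) = 37*g (s(g) = g + g*6**2 = g + g*36 = g + 36*g = 37*g)
C = 6 + I*sqrt(31) (C = 3*2 + sqrt(-31) = 6 + I*sqrt(31) ≈ 6.0 + 5.5678*I)
s(G)*56 + C = (37*1)*56 + (6 + I*sqrt(31)) = 37*56 + (6 + I*sqrt(31)) = 2072 + (6 + I*sqrt(31)) = 2078 + I*sqrt(31)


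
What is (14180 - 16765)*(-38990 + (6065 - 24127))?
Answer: 147479420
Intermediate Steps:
(14180 - 16765)*(-38990 + (6065 - 24127)) = -2585*(-38990 - 18062) = -2585*(-57052) = 147479420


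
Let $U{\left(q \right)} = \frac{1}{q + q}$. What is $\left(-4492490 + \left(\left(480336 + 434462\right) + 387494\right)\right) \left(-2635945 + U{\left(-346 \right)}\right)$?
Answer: $\frac{2909578519215159}{346} \approx 8.4092 \cdot 10^{12}$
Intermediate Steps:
$U{\left(q \right)} = \frac{1}{2 q}$
$\left(-4492490 + \left(\left(480336 + 434462\right) + 387494\right)\right) \left(-2635945 + U{\left(-346 \right)}\right) = \left(-4492490 + \left(\left(480336 + 434462\right) + 387494\right)\right) \left(-2635945 + \frac{1}{2 \left(-346\right)}\right) = \left(-4492490 + \left(914798 + 387494\right)\right) \left(-2635945 + \frac{1}{2} \left(- \frac{1}{346}\right)\right) = \left(-4492490 + 1302292\right) \left(-2635945 - \frac{1}{692}\right) = \left(-3190198\right) \left(- \frac{1824073941}{692}\right) = \frac{2909578519215159}{346}$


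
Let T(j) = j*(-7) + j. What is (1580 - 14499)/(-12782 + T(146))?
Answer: 12919/13658 ≈ 0.94589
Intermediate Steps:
T(j) = -6*j (T(j) = -7*j + j = -6*j)
(1580 - 14499)/(-12782 + T(146)) = (1580 - 14499)/(-12782 - 6*146) = -12919/(-12782 - 876) = -12919/(-13658) = -12919*(-1/13658) = 12919/13658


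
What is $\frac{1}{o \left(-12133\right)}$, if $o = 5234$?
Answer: $- \frac{1}{63504122} \approx -1.5747 \cdot 10^{-8}$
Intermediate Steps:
$\frac{1}{o \left(-12133\right)} = \frac{1}{5234 \left(-12133\right)} = \frac{1}{5234} \left(- \frac{1}{12133}\right) = - \frac{1}{63504122}$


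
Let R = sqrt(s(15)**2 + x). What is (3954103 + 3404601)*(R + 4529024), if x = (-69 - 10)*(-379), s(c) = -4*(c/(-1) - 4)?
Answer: 33327747024896 + 7358704*sqrt(35717) ≈ 3.3329e+13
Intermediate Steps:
s(c) = 16 + 4*c (s(c) = -4*(c*(-1) - 4) = -4*(-c - 4) = -4*(-4 - c) = 16 + 4*c)
x = 29941 (x = -79*(-379) = 29941)
R = sqrt(35717) (R = sqrt((16 + 4*15)**2 + 29941) = sqrt((16 + 60)**2 + 29941) = sqrt(76**2 + 29941) = sqrt(5776 + 29941) = sqrt(35717) ≈ 188.99)
(3954103 + 3404601)*(R + 4529024) = (3954103 + 3404601)*(sqrt(35717) + 4529024) = 7358704*(4529024 + sqrt(35717)) = 33327747024896 + 7358704*sqrt(35717)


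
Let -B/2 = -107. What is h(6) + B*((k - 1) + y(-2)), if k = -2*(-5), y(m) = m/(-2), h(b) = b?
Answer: 2146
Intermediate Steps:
y(m) = -m/2 (y(m) = m*(-½) = -m/2)
k = 10
B = 214 (B = -2*(-107) = 214)
h(6) + B*((k - 1) + y(-2)) = 6 + 214*((10 - 1) - ½*(-2)) = 6 + 214*(9 + 1) = 6 + 214*10 = 6 + 2140 = 2146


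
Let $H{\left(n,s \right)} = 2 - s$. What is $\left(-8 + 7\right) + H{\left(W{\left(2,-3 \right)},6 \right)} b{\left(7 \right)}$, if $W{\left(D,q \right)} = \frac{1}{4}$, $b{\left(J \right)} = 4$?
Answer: $-17$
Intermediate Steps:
$W{\left(D,q \right)} = \frac{1}{4}$
$\left(-8 + 7\right) + H{\left(W{\left(2,-3 \right)},6 \right)} b{\left(7 \right)} = \left(-8 + 7\right) + \left(2 - 6\right) 4 = -1 + \left(2 - 6\right) 4 = -1 - 16 = -17$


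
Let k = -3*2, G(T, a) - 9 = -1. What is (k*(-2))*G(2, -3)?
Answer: 96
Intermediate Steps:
G(T, a) = 8 (G(T, a) = 9 - 1 = 8)
k = -6
(k*(-2))*G(2, -3) = -6*(-2)*8 = 12*8 = 96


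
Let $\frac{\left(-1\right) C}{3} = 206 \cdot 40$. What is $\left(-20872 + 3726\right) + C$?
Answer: $-41866$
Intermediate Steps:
$C = -24720$ ($C = - 3 \cdot 206 \cdot 40 = \left(-3\right) 8240 = -24720$)
$\left(-20872 + 3726\right) + C = \left(-20872 + 3726\right) - 24720 = -17146 - 24720 = -41866$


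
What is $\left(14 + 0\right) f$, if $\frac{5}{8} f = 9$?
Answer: $\frac{1008}{5} \approx 201.6$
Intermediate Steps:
$f = \frac{72}{5}$ ($f = \frac{8}{5} \cdot 9 = \frac{72}{5} \approx 14.4$)
$\left(14 + 0\right) f = \left(14 + 0\right) \frac{72}{5} = 14 \cdot \frac{72}{5} = \frac{1008}{5}$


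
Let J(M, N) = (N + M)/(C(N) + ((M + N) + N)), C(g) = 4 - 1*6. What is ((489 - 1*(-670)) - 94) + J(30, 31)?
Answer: 95911/90 ≈ 1065.7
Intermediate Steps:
C(g) = -2 (C(g) = 4 - 6 = -2)
J(M, N) = (M + N)/(-2 + M + 2*N) (J(M, N) = (N + M)/(-2 + ((M + N) + N)) = (M + N)/(-2 + (M + 2*N)) = (M + N)/(-2 + M + 2*N))
((489 - 1*(-670)) - 94) + J(30, 31) = ((489 - 1*(-670)) - 94) + (30 + 31)/(-2 + 30 + 2*31) = ((489 + 670) - 94) + 61/(-2 + 30 + 62) = (1159 - 94) + 61/90 = 1065 + (1/90)*61 = 1065 + 61/90 = 95911/90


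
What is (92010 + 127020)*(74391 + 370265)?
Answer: 97393003680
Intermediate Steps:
(92010 + 127020)*(74391 + 370265) = 219030*444656 = 97393003680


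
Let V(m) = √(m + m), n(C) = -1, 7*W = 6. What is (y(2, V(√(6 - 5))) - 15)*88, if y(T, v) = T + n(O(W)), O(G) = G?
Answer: -1232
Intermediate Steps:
W = 6/7 (W = (⅐)*6 = 6/7 ≈ 0.85714)
V(m) = √2*√m (V(m) = √(2*m) = √2*√m)
y(T, v) = -1 + T (y(T, v) = T - 1 = -1 + T)
(y(2, V(√(6 - 5))) - 15)*88 = ((-1 + 2) - 15)*88 = (1 - 15)*88 = -14*88 = -1232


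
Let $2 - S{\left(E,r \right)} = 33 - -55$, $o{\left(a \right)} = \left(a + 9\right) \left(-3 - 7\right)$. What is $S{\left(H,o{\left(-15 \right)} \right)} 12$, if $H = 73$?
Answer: $-1032$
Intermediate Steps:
$o{\left(a \right)} = -90 - 10 a$ ($o{\left(a \right)} = \left(9 + a\right) \left(-10\right) = -90 - 10 a$)
$S{\left(E,r \right)} = -86$ ($S{\left(E,r \right)} = 2 - \left(33 - -55\right) = 2 - \left(33 + 55\right) = 2 - 88 = -86$)
$S{\left(H,o{\left(-15 \right)} \right)} 12 = \left(-86\right) 12 = -1032$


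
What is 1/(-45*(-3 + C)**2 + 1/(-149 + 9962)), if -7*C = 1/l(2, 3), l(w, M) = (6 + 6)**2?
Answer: -369282816/149658434243 ≈ -0.0024675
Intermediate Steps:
l(w, M) = 144 (l(w, M) = 12**2 = 144)
C = -1/1008 (C = -1/7/144 = -1/7*1/144 = -1/1008 ≈ -0.00099206)
1/(-45*(-3 + C)**2 + 1/(-149 + 9962)) = 1/(-45*(-3 - 1/1008)**2 + 1/(-149 + 9962)) = 1/(-45*(-3025/1008)**2 + 1/9813) = 1/(-45*9150625/1016064 + 1/9813) = 1/(-45753125/112896 + 1/9813) = 1/(-149658434243/369282816) = -369282816/149658434243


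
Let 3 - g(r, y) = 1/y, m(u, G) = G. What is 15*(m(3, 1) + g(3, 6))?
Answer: 115/2 ≈ 57.500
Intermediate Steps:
g(r, y) = 3 - 1/y
15*(m(3, 1) + g(3, 6)) = 15*(1 + (3 - 1/6)) = 15*(1 + (3 - 1*⅙)) = 15*(1 + (3 - ⅙)) = 15*(1 + 17/6) = 15*(23/6) = 115/2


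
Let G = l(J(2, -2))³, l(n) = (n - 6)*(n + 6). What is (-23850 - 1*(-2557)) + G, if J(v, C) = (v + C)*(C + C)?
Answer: -67949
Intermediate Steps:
J(v, C) = 2*C*(C + v) (J(v, C) = (C + v)*(2*C) = 2*C*(C + v))
l(n) = (-6 + n)*(6 + n)
G = -46656 (G = (-36 + (2*(-2)*(-2 + 2))²)³ = (-36 + (2*(-2)*0)²)³ = (-36 + 0²)³ = (-36 + 0)³ = (-36)³ = -46656)
(-23850 - 1*(-2557)) + G = (-23850 - 1*(-2557)) - 46656 = (-23850 + 2557) - 46656 = -21293 - 46656 = -67949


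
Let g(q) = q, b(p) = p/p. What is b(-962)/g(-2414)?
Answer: -1/2414 ≈ -0.00041425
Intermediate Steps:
b(p) = 1
b(-962)/g(-2414) = 1/(-2414) = 1*(-1/2414) = -1/2414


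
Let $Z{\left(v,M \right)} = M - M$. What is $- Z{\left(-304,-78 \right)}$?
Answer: $0$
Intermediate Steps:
$Z{\left(v,M \right)} = 0$
$- Z{\left(-304,-78 \right)} = \left(-1\right) 0 = 0$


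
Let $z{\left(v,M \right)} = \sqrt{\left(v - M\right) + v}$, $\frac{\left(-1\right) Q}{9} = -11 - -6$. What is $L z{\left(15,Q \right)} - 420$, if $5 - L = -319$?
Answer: $-420 + 324 i \sqrt{15} \approx -420.0 + 1254.8 i$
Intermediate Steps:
$Q = 45$ ($Q = - 9 \left(-11 - -6\right) = - 9 \left(-11 + 6\right) = \left(-9\right) \left(-5\right) = 45$)
$L = 324$ ($L = 5 - -319 = 5 + 319 = 324$)
$z{\left(v,M \right)} = \sqrt{- M + 2 v}$
$L z{\left(15,Q \right)} - 420 = 324 \sqrt{\left(-1\right) 45 + 2 \cdot 15} - 420 = 324 \sqrt{-45 + 30} - 420 = 324 \sqrt{-15} - 420 = 324 i \sqrt{15} - 420 = -420 + 324 i \sqrt{15}$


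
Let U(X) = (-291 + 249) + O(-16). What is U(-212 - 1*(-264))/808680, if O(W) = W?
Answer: -29/404340 ≈ -7.1722e-5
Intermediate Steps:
U(X) = -58 (U(X) = (-291 + 249) - 16 = -42 - 16 = -58)
U(-212 - 1*(-264))/808680 = -58/808680 = -58*1/808680 = -29/404340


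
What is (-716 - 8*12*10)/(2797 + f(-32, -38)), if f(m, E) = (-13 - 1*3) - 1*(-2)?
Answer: -1676/2783 ≈ -0.60223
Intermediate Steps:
f(m, E) = -14 (f(m, E) = (-13 - 3) + 2 = -16 + 2 = -14)
(-716 - 8*12*10)/(2797 + f(-32, -38)) = (-716 - 8*12*10)/(2797 - 14) = (-716 - 96*10)/2783 = (-716 - 960)*(1/2783) = -1676*1/2783 = -1676/2783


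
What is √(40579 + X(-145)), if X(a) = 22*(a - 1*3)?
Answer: 3*√4147 ≈ 193.19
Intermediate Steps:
X(a) = -66 + 22*a (X(a) = 22*(a - 3) = 22*(-3 + a) = -66 + 22*a)
√(40579 + X(-145)) = √(40579 + (-66 + 22*(-145))) = √(40579 + (-66 - 3190)) = √(40579 - 3256) = √37323 = 3*√4147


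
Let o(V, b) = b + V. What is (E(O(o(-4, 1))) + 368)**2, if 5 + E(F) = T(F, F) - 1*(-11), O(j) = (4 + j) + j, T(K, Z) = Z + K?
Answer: 136900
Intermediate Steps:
T(K, Z) = K + Z
o(V, b) = V + b
O(j) = 4 + 2*j
E(F) = 6 + 2*F (E(F) = -5 + ((F + F) - 1*(-11)) = -5 + (2*F + 11) = -5 + (11 + 2*F) = 6 + 2*F)
(E(O(o(-4, 1))) + 368)**2 = ((6 + 2*(4 + 2*(-4 + 1))) + 368)**2 = ((6 + 2*(4 + 2*(-3))) + 368)**2 = ((6 + 2*(4 - 6)) + 368)**2 = ((6 + 2*(-2)) + 368)**2 = ((6 - 4) + 368)**2 = (2 + 368)**2 = 370**2 = 136900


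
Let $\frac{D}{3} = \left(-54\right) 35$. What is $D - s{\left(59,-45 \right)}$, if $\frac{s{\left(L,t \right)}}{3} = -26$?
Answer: $-5592$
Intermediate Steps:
$s{\left(L,t \right)} = -78$ ($s{\left(L,t \right)} = 3 \left(-26\right) = -78$)
$D = -5670$ ($D = 3 \left(\left(-54\right) 35\right) = 3 \left(-1890\right) = -5670$)
$D - s{\left(59,-45 \right)} = -5670 - -78 = -5670 + 78 = -5592$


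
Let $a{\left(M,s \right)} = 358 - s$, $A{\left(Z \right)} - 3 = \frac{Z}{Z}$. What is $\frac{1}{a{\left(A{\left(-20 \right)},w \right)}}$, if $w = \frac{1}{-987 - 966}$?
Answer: $\frac{1953}{699175} \approx 0.0027933$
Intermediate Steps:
$A{\left(Z \right)} = 4$ ($A{\left(Z \right)} = 3 + \frac{Z}{Z} = 3 + 1 = 4$)
$w = - \frac{1}{1953}$ ($w = \frac{1}{-1953} = - \frac{1}{1953} \approx -0.00051203$)
$\frac{1}{a{\left(A{\left(-20 \right)},w \right)}} = \frac{1}{358 - - \frac{1}{1953}} = \frac{1}{358 + \frac{1}{1953}} = \frac{1}{\frac{699175}{1953}} = \frac{1953}{699175}$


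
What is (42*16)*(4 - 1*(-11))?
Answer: 10080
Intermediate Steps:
(42*16)*(4 - 1*(-11)) = 672*(4 + 11) = 672*15 = 10080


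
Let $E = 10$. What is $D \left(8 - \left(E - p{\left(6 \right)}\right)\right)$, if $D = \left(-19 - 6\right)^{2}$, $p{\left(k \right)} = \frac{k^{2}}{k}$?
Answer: $2500$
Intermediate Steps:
$p{\left(k \right)} = k$
$D = 625$ ($D = \left(-25\right)^{2} = 625$)
$D \left(8 - \left(E - p{\left(6 \right)}\right)\right) = 625 \left(8 - \left(10 - 6\right)\right) = 625 \left(8 - 4\right) = 625 \cdot 4 = 2500$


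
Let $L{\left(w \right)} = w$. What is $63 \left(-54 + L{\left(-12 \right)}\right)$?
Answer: $-4158$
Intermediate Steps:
$63 \left(-54 + L{\left(-12 \right)}\right) = 63 \left(-54 - 12\right) = 63 \left(-66\right) = -4158$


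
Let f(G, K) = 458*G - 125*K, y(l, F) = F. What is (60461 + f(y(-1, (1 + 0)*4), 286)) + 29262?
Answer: 55805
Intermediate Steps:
f(G, K) = -125*K + 458*G
(60461 + f(y(-1, (1 + 0)*4), 286)) + 29262 = (60461 + (-125*286 + 458*((1 + 0)*4))) + 29262 = (60461 + (-35750 + 458*(1*4))) + 29262 = (60461 + (-35750 + 458*4)) + 29262 = (60461 + (-35750 + 1832)) + 29262 = (60461 - 33918) + 29262 = 26543 + 29262 = 55805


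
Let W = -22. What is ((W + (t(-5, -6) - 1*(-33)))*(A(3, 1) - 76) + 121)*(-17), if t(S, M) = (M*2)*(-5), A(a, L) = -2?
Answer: 92089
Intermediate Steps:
t(S, M) = -10*M (t(S, M) = (2*M)*(-5) = -10*M)
((W + (t(-5, -6) - 1*(-33)))*(A(3, 1) - 76) + 121)*(-17) = ((-22 + (-10*(-6) - 1*(-33)))*(-2 - 76) + 121)*(-17) = ((-22 + (60 + 33))*(-78) + 121)*(-17) = ((-22 + 93)*(-78) + 121)*(-17) = (71*(-78) + 121)*(-17) = (-5538 + 121)*(-17) = -5417*(-17) = 92089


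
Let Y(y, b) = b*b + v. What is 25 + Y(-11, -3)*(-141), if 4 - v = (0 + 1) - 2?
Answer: -1949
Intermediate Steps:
v = 5 (v = 4 - ((0 + 1) - 2) = 4 - (1 - 2) = 4 - 1*(-1) = 4 + 1 = 5)
Y(y, b) = 5 + b² (Y(y, b) = b*b + 5 = b² + 5 = 5 + b²)
25 + Y(-11, -3)*(-141) = 25 + (5 + (-3)²)*(-141) = 25 + (5 + 9)*(-141) = 25 + 14*(-141) = 25 - 1974 = -1949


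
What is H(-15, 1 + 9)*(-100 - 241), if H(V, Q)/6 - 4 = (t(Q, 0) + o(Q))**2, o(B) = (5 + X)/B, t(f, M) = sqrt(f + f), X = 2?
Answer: -2505327/50 - 28644*sqrt(5)/5 ≈ -62917.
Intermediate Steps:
t(f, M) = sqrt(2)*sqrt(f) (t(f, M) = sqrt(2*f) = sqrt(2)*sqrt(f))
o(B) = 7/B (o(B) = (5 + 2)/B = 7/B)
H(V, Q) = 24 + 6*(7/Q + sqrt(2)*sqrt(Q))**2 (H(V, Q) = 24 + 6*(sqrt(2)*sqrt(Q) + 7/Q)**2 = 24 + 6*(7/Q + sqrt(2)*sqrt(Q))**2)
H(-15, 1 + 9)*(-100 - 241) = (24 + 6*(7 + sqrt(2)*(1 + 9)**(3/2))**2/(1 + 9)**2)*(-100 - 241) = (24 + 6*(7 + sqrt(2)*10**(3/2))**2/10**2)*(-341) = (24 + 6*(1/100)*(7 + sqrt(2)*(10*sqrt(10)))**2)*(-341) = (24 + 6*(1/100)*(7 + 20*sqrt(5))**2)*(-341) = (24 + 3*(7 + 20*sqrt(5))**2/50)*(-341) = -8184 - 1023*(7 + 20*sqrt(5))**2/50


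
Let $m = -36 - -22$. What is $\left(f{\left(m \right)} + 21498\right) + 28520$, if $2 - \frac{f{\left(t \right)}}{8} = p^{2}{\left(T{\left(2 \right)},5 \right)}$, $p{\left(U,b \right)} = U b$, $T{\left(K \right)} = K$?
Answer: $49234$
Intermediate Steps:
$m = -14$ ($m = -36 + 22 = -14$)
$f{\left(t \right)} = -784$ ($f{\left(t \right)} = 16 - 8 \left(2 \cdot 5\right)^{2} = 16 - 8 \cdot 10^{2} = 16 - 800 = -784$)
$\left(f{\left(m \right)} + 21498\right) + 28520 = \left(-784 + 21498\right) + 28520 = 20714 + 28520 = 49234$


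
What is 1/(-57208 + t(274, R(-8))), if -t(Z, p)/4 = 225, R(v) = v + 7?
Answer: -1/58108 ≈ -1.7209e-5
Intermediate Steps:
R(v) = 7 + v
t(Z, p) = -900 (t(Z, p) = -4*225 = -900)
1/(-57208 + t(274, R(-8))) = 1/(-57208 - 900) = 1/(-58108) = -1/58108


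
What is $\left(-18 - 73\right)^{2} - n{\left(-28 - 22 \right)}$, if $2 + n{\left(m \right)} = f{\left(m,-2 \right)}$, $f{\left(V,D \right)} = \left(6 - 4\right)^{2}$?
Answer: $8279$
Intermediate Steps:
$f{\left(V,D \right)} = 4$ ($f{\left(V,D \right)} = 2^{2} = 4$)
$n{\left(m \right)} = 2$ ($n{\left(m \right)} = -2 + 4 = 2$)
$\left(-18 - 73\right)^{2} - n{\left(-28 - 22 \right)} = \left(-18 - 73\right)^{2} - 2 = \left(-91\right)^{2} - 2 = 8281 - 2 = 8279$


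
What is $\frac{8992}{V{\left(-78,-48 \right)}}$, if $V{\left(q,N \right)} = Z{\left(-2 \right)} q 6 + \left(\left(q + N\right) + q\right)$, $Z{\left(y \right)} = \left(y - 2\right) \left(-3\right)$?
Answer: $- \frac{2248}{1455} \approx -1.545$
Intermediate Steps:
$Z{\left(y \right)} = 6 - 3 y$ ($Z{\left(y \right)} = \left(-2 + y\right) \left(-3\right) = 6 - 3 y$)
$V{\left(q,N \right)} = N + 74 q$ ($V{\left(q,N \right)} = \left(6 - -6\right) q 6 + \left(\left(q + N\right) + q\right) = \left(6 + 6\right) q 6 + \left(\left(N + q\right) + q\right) = 12 q 6 + \left(N + 2 q\right) = 72 q + \left(N + 2 q\right) = N + 74 q$)
$\frac{8992}{V{\left(-78,-48 \right)}} = \frac{8992}{-48 + 74 \left(-78\right)} = \frac{8992}{-48 - 5772} = \frac{8992}{-5820} = 8992 \left(- \frac{1}{5820}\right) = - \frac{2248}{1455}$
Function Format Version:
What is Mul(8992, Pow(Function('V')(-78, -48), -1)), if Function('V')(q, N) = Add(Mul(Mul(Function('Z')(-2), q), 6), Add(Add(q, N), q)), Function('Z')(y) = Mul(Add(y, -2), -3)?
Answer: Rational(-2248, 1455) ≈ -1.5450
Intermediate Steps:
Function('Z')(y) = Add(6, Mul(-3, y)) (Function('Z')(y) = Mul(Add(-2, y), -3) = Add(6, Mul(-3, y)))
Function('V')(q, N) = Add(N, Mul(74, q)) (Function('V')(q, N) = Add(Mul(Mul(Add(6, Mul(-3, -2)), q), 6), Add(Add(q, N), q)) = Add(Mul(Mul(Add(6, 6), q), 6), Add(Add(N, q), q)) = Add(Mul(Mul(12, q), 6), Add(N, Mul(2, q))) = Add(Mul(72, q), Add(N, Mul(2, q))) = Add(N, Mul(74, q)))
Mul(8992, Pow(Function('V')(-78, -48), -1)) = Mul(8992, Pow(Add(-48, Mul(74, -78)), -1)) = Mul(8992, Pow(Add(-48, -5772), -1)) = Mul(8992, Pow(-5820, -1)) = Mul(8992, Rational(-1, 5820)) = Rational(-2248, 1455)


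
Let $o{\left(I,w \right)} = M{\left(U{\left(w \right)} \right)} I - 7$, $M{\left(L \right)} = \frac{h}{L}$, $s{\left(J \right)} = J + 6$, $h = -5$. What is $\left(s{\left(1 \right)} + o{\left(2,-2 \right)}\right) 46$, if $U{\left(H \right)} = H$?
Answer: $230$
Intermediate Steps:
$s{\left(J \right)} = 6 + J$
$M{\left(L \right)} = - \frac{5}{L}$
$o{\left(I,w \right)} = -7 - \frac{5 I}{w}$ ($o{\left(I,w \right)} = - \frac{5}{w} I - 7 = - \frac{5 I}{w} - 7 = -7 - \frac{5 I}{w}$)
$\left(s{\left(1 \right)} + o{\left(2,-2 \right)}\right) 46 = \left(\left(6 + 1\right) - \left(7 + \frac{10}{-2}\right)\right) 46 = \left(7 - \left(7 + 10 \left(- \frac{1}{2}\right)\right)\right) 46 = \left(7 + \left(-7 + 5\right)\right) 46 = \left(7 - 2\right) 46 = 5 \cdot 46 = 230$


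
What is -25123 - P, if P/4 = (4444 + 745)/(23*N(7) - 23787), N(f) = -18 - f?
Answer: -306012885/12181 ≈ -25122.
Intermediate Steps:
P = -10378/12181 (P = 4*((4444 + 745)/(23*(-18 - 1*7) - 23787)) = 4*(5189/(23*(-18 - 7) - 23787)) = 4*(5189/(23*(-25) - 23787)) = 4*(5189/(-575 - 23787)) = 4*(5189/(-24362)) = 4*(5189*(-1/24362)) = 4*(-5189/24362) = -10378/12181 ≈ -0.85198)
-25123 - P = -25123 - 1*(-10378/12181) = -25123 + 10378/12181 = -306012885/12181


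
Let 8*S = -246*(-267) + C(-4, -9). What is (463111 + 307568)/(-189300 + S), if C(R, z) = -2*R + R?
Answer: -3082716/724357 ≈ -4.2558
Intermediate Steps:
C(R, z) = -R
S = 32843/4 (S = (-246*(-267) - 1*(-4))/8 = (65682 + 4)/8 = (1/8)*65686 = 32843/4 ≈ 8210.8)
(463111 + 307568)/(-189300 + S) = (463111 + 307568)/(-189300 + 32843/4) = 770679/(-724357/4) = 770679*(-4/724357) = -3082716/724357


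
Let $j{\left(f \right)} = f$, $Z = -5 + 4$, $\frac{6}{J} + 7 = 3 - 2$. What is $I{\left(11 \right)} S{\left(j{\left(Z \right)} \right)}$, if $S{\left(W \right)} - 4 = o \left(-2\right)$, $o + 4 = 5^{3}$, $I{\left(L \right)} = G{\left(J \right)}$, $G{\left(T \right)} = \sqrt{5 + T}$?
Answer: $-476$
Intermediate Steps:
$J = -1$ ($J = \frac{6}{-7 + \left(3 - 2\right)} = \frac{6}{-7 + 1} = \frac{6}{-6} = 6 \left(- \frac{1}{6}\right) = -1$)
$Z = -1$
$I{\left(L \right)} = 2$ ($I{\left(L \right)} = \sqrt{5 - 1} = \sqrt{4} = 2$)
$o = 121$ ($o = -4 + 5^{3} = -4 + 125 = 121$)
$S{\left(W \right)} = -238$ ($S{\left(W \right)} = 4 + 121 \left(-2\right) = 4 - 242 = -238$)
$I{\left(11 \right)} S{\left(j{\left(Z \right)} \right)} = 2 \left(-238\right) = -476$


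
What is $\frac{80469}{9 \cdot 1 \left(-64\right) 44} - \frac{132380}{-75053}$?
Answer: $- \frac{27115163}{19213568} \approx -1.4113$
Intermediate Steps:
$\frac{80469}{9 \cdot 1 \left(-64\right) 44} - \frac{132380}{-75053} = \frac{80469}{9 \left(-64\right) 44} - - \frac{132380}{75053} = \frac{80469}{\left(-576\right) 44} + \frac{132380}{75053} = \frac{80469}{-25344} + \frac{132380}{75053} = 80469 \left(- \frac{1}{25344}\right) + \frac{132380}{75053} = - \frac{8941}{2816} + \frac{132380}{75053} = - \frac{27115163}{19213568}$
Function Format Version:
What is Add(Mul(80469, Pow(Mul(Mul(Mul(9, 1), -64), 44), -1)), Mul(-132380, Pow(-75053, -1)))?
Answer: Rational(-27115163, 19213568) ≈ -1.4113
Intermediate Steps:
Add(Mul(80469, Pow(Mul(Mul(Mul(9, 1), -64), 44), -1)), Mul(-132380, Pow(-75053, -1))) = Add(Mul(80469, Pow(Mul(Mul(9, -64), 44), -1)), Mul(-132380, Rational(-1, 75053))) = Add(Mul(80469, Pow(Mul(-576, 44), -1)), Rational(132380, 75053)) = Add(Mul(80469, Pow(-25344, -1)), Rational(132380, 75053)) = Add(Mul(80469, Rational(-1, 25344)), Rational(132380, 75053)) = Add(Rational(-8941, 2816), Rational(132380, 75053)) = Rational(-27115163, 19213568)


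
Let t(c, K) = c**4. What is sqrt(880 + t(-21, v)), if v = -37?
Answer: sqrt(195361) ≈ 442.00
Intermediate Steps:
sqrt(880 + t(-21, v)) = sqrt(880 + (-21)**4) = sqrt(880 + 194481) = sqrt(195361)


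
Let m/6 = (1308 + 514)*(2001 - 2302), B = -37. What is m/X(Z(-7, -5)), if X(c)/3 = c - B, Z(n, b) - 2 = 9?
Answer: -274211/12 ≈ -22851.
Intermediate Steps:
Z(n, b) = 11 (Z(n, b) = 2 + 9 = 11)
X(c) = 111 + 3*c (X(c) = 3*(c - 1*(-37)) = 3*(c + 37) = 3*(37 + c) = 111 + 3*c)
m = -3290532 (m = 6*((1308 + 514)*(2001 - 2302)) = 6*(1822*(-301)) = 6*(-548422) = -3290532)
m/X(Z(-7, -5)) = -3290532/(111 + 3*11) = -3290532/(111 + 33) = -3290532/144 = -3290532*1/144 = -274211/12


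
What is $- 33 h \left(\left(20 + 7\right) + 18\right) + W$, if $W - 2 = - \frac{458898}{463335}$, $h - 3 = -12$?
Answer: $\frac{121430197}{9085} \approx 13366.0$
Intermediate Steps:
$h = -9$ ($h = 3 - 12 = -9$)
$W = \frac{9172}{9085}$ ($W = 2 - \frac{458898}{463335} = 2 - \frac{8998}{9085} = \frac{9172}{9085} \approx 1.0096$)
$- 33 h \left(\left(20 + 7\right) + 18\right) + W = \left(-33\right) \left(-9\right) \left(\left(20 + 7\right) + 18\right) + \frac{9172}{9085} = 297 \left(27 + 18\right) + \frac{9172}{9085} = 297 \cdot 45 + \frac{9172}{9085} = 13365 + \frac{9172}{9085} = \frac{121430197}{9085}$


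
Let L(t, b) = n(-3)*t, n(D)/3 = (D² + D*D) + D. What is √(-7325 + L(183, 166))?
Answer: √910 ≈ 30.166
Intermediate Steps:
n(D) = 3*D + 6*D² (n(D) = 3*((D² + D*D) + D) = 3*((D² + D²) + D) = 3*(2*D² + D) = 3*(D + 2*D²) = 3*D + 6*D²)
L(t, b) = 45*t (L(t, b) = (3*(-3)*(1 + 2*(-3)))*t = (3*(-3)*(1 - 6))*t = (3*(-3)*(-5))*t = 45*t)
√(-7325 + L(183, 166)) = √(-7325 + 45*183) = √(-7325 + 8235) = √910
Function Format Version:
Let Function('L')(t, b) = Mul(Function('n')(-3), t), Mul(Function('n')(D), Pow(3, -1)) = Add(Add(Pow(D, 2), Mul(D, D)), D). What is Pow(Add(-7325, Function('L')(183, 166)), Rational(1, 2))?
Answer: Pow(910, Rational(1, 2)) ≈ 30.166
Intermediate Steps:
Function('n')(D) = Add(Mul(3, D), Mul(6, Pow(D, 2))) (Function('n')(D) = Mul(3, Add(Add(Pow(D, 2), Mul(D, D)), D)) = Mul(3, Add(Add(Pow(D, 2), Pow(D, 2)), D)) = Mul(3, Add(Mul(2, Pow(D, 2)), D)) = Mul(3, Add(D, Mul(2, Pow(D, 2)))) = Add(Mul(3, D), Mul(6, Pow(D, 2))))
Function('L')(t, b) = Mul(45, t) (Function('L')(t, b) = Mul(Mul(3, -3, Add(1, Mul(2, -3))), t) = Mul(Mul(3, -3, Add(1, -6)), t) = Mul(Mul(3, -3, -5), t) = Mul(45, t))
Pow(Add(-7325, Function('L')(183, 166)), Rational(1, 2)) = Pow(Add(-7325, Mul(45, 183)), Rational(1, 2)) = Pow(Add(-7325, 8235), Rational(1, 2)) = Pow(910, Rational(1, 2))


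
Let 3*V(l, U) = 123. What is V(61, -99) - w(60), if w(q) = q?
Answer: -19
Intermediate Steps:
V(l, U) = 41 (V(l, U) = (⅓)*123 = 41)
V(61, -99) - w(60) = 41 - 1*60 = 41 - 60 = -19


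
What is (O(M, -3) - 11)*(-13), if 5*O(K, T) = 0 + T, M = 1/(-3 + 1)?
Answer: 754/5 ≈ 150.80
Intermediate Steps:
M = -½ (M = 1/(-2) = -½ ≈ -0.50000)
O(K, T) = T/5 (O(K, T) = (0 + T)/5 = T/5)
(O(M, -3) - 11)*(-13) = ((⅕)*(-3) - 11)*(-13) = (-⅗ - 11)*(-13) = -58/5*(-13) = 754/5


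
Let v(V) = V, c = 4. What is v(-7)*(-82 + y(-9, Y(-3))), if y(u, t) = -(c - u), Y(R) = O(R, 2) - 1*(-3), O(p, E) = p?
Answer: 665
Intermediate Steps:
Y(R) = 3 + R (Y(R) = R - 1*(-3) = R + 3 = 3 + R)
y(u, t) = -4 + u (y(u, t) = -(4 - u) = -4 + u)
v(-7)*(-82 + y(-9, Y(-3))) = -7*(-82 + (-4 - 9)) = -7*(-82 - 13) = -7*(-95) = 665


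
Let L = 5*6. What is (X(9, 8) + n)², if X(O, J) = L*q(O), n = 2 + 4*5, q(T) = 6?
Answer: 40804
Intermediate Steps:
L = 30
n = 22 (n = 2 + 20 = 22)
X(O, J) = 180 (X(O, J) = 30*6 = 180)
(X(9, 8) + n)² = (180 + 22)² = 202² = 40804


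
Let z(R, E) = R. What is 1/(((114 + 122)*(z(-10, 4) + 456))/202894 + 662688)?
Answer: 101447/67227762164 ≈ 1.5090e-6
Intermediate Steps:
1/(((114 + 122)*(z(-10, 4) + 456))/202894 + 662688) = 1/(((114 + 122)*(-10 + 456))/202894 + 662688) = 1/((236*446)*(1/202894) + 662688) = 1/(105256*(1/202894) + 662688) = 1/(52628/101447 + 662688) = 1/(67227762164/101447) = 101447/67227762164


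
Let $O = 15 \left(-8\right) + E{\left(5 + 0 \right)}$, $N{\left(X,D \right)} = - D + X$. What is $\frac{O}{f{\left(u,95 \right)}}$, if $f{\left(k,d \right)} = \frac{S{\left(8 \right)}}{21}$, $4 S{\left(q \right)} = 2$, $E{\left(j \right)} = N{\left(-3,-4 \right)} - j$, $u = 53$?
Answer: $-5208$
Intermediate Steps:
$N{\left(X,D \right)} = X - D$
$E{\left(j \right)} = 1 - j$ ($E{\left(j \right)} = \left(-3 - -4\right) - j = \left(-3 + 4\right) - j = 1 - j$)
$S{\left(q \right)} = \frac{1}{2}$ ($S{\left(q \right)} = \frac{1}{4} \cdot 2 = \frac{1}{2}$)
$f{\left(k,d \right)} = \frac{1}{42}$ ($f{\left(k,d \right)} = \frac{1}{2 \cdot 21} = \frac{1}{2} \cdot \frac{1}{21} = \frac{1}{42}$)
$O = -124$ ($O = 15 \left(-8\right) + \left(1 - \left(5 + 0\right)\right) = -120 + \left(1 - 5\right) = -120 - 4 = -124$)
$\frac{O}{f{\left(u,95 \right)}} = - 124 \frac{1}{\frac{1}{42}} = \left(-124\right) 42 = -5208$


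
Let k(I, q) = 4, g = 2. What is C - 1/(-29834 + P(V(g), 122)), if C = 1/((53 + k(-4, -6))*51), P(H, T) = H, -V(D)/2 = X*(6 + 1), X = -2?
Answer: 32713/86646042 ≈ 0.00037755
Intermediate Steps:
V(D) = 28 (V(D) = -(-4)*(6 + 1) = -(-4)*7 = -2*(-14) = 28)
C = 1/2907 (C = 1/((53 + 4)*51) = 1/(57*51) = 1/2907 ≈ 0.00034400)
C - 1/(-29834 + P(V(g), 122)) = 1/2907 - 1/(-29834 + 28) = 1/2907 - 1/(-29806) = 1/2907 - 1*(-1/29806) = 1/2907 + 1/29806 = 32713/86646042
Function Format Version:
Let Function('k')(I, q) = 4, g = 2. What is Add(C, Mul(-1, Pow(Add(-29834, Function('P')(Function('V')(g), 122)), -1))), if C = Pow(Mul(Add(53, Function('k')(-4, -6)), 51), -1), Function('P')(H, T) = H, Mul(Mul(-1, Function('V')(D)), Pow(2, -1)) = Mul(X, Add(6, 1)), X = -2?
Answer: Rational(32713, 86646042) ≈ 0.00037755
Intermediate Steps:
Function('V')(D) = 28 (Function('V')(D) = Mul(-2, Mul(-2, Add(6, 1))) = Mul(-2, Mul(-2, 7)) = Mul(-2, -14) = 28)
C = Rational(1, 2907) (C = Pow(Mul(Add(53, 4), 51), -1) = Pow(Mul(57, 51), -1) = Pow(2907, -1) = Rational(1, 2907) ≈ 0.00034400)
Add(C, Mul(-1, Pow(Add(-29834, Function('P')(Function('V')(g), 122)), -1))) = Add(Rational(1, 2907), Mul(-1, Pow(Add(-29834, 28), -1))) = Add(Rational(1, 2907), Mul(-1, Pow(-29806, -1))) = Add(Rational(1, 2907), Mul(-1, Rational(-1, 29806))) = Add(Rational(1, 2907), Rational(1, 29806)) = Rational(32713, 86646042)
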